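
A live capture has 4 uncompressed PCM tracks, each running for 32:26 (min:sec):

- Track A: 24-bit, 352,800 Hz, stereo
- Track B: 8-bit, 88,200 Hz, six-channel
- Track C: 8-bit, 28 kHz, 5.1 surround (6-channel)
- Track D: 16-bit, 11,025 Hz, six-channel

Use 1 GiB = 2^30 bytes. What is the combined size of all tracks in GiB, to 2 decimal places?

32:26 (min:sec) = 1,946 s.
Track A: 352,800 × 1,946 × 3 × 2 = 4,119,292,800 bytes.
Track B: 88,200 × 1,946 × 1 × 6 = 1,029,823,200 bytes.
Track C: 28,000 × 1,946 × 1 × 6 = 326,928,000 bytes.
Track D: 11,025 × 1,946 × 2 × 6 = 257,455,800 bytes.
Total = 5,733,499,800 bytes = 5.34 GiB.

5.34 GiB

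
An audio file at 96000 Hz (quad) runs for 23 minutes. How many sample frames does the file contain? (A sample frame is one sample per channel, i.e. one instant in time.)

23 minutes = 1,380 s.
96,000 samples/s × 1,380 s = 132,480,000 frames.

132,480,000 sample frames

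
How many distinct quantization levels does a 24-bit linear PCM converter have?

16,777,216 levels

2^24 = 16,777,216.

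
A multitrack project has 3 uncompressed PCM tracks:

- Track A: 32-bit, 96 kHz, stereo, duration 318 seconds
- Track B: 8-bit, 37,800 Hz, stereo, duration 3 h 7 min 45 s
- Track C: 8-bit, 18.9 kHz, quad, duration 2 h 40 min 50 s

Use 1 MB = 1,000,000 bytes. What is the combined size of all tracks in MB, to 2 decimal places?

Track A: 96,000 × 318 × 4 × 2 = 244,224,000 bytes.
Track B: 3 h 7 min 45 s = 11,265 s; 37,800 × 11,265 × 1 × 2 = 851,634,000 bytes.
Track C: 2 h 40 min 50 s = 9,650 s; 18,900 × 9,650 × 1 × 4 = 729,540,000 bytes.
Total = 1,825,398,000 bytes = 1825.40 MB.

1825.40 MB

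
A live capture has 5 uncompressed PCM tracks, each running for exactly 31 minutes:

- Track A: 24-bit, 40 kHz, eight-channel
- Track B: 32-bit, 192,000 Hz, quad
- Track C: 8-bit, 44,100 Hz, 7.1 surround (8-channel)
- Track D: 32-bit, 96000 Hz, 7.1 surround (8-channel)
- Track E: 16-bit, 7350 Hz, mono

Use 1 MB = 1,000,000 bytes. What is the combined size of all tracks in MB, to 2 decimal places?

13896.99 MB

exactly 31 minutes = 1,860 s.
Track A: 40,000 × 1,860 × 3 × 8 = 1,785,600,000 bytes.
Track B: 192,000 × 1,860 × 4 × 4 = 5,713,920,000 bytes.
Track C: 44,100 × 1,860 × 1 × 8 = 656,208,000 bytes.
Track D: 96,000 × 1,860 × 4 × 8 = 5,713,920,000 bytes.
Track E: 7,350 × 1,860 × 2 × 1 = 27,342,000 bytes.
Total = 13,896,990,000 bytes = 13896.99 MB.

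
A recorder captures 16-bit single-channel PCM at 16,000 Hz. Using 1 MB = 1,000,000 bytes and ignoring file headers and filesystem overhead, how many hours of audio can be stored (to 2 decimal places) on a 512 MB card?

4.44 hours

Uncompressed byte rate = 16,000 × 2 × 1 = 32,000 bytes/s.
Capacity = 512 × 1,000,000 = 512,000,000 bytes.
512,000,000 / 32,000 ≈ 16000 s → 4.44 hours.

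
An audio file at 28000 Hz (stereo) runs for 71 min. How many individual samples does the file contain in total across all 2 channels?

238,560,000 samples

71 min = 4,260 s.
28,000 × 4,260 s × 2 ch = 238,560,000 samples.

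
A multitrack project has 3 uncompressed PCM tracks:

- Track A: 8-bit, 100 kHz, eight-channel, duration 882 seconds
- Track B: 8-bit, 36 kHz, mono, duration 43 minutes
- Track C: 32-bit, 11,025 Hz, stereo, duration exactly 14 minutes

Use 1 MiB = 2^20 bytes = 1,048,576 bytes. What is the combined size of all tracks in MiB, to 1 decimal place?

Track A: 100,000 × 882 × 1 × 8 = 705,600,000 bytes.
Track B: 43 minutes = 2,580 s; 36,000 × 2,580 × 1 × 1 = 92,880,000 bytes.
Track C: exactly 14 minutes = 840 s; 11,025 × 840 × 4 × 2 = 74,088,000 bytes.
Total = 872,568,000 bytes = 832.1 MiB.

832.1 MiB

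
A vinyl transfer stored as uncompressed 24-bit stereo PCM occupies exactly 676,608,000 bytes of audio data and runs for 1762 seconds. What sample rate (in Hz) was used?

Bytes = sample_rate × seconds × bytes_per_sample × channels.
sample_rate = 676,608,000 / (1,762 × 3 × 2) = 676,608,000 / 10,572 = 64,000 Hz.

64,000 Hz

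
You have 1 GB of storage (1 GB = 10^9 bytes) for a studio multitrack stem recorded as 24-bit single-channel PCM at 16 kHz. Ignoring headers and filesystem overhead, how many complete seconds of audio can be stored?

Uncompressed byte rate = 16,000 × 3 × 1 = 48,000 bytes/s.
Capacity = 1 × 1,000,000,000 = 1,000,000,000 bytes.
1,000,000,000 / 48,000 ≈ 20833.33 s → 20,833 seconds.

20,833 seconds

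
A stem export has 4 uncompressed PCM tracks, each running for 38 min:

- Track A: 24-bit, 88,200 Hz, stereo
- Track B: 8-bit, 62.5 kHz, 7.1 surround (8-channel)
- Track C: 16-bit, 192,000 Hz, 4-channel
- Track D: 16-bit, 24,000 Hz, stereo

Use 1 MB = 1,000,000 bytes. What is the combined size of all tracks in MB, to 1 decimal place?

38 min = 2,280 s.
Track A: 88,200 × 2,280 × 3 × 2 = 1,206,576,000 bytes.
Track B: 62,500 × 2,280 × 1 × 8 = 1,140,000,000 bytes.
Track C: 192,000 × 2,280 × 2 × 4 = 3,502,080,000 bytes.
Track D: 24,000 × 2,280 × 2 × 2 = 218,880,000 bytes.
Total = 6,067,536,000 bytes = 6067.5 MB.

6067.5 MB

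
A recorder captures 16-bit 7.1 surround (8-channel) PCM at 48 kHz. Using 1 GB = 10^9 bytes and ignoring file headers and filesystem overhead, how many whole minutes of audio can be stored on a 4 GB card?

Uncompressed byte rate = 48,000 × 2 × 8 = 768,000 bytes/s.
Capacity = 4 × 1,000,000,000 = 4,000,000,000 bytes.
4,000,000,000 / 768,000 ≈ 5208.33 s → 86 minutes.

86 minutes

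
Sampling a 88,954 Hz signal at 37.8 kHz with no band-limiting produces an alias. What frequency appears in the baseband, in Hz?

Nyquist = 37,800/2 = 18,900 Hz; 88,954 Hz exceeds it.
Alias = |88,954 − 2×37,800| = |88,954 − 75,600| = 13,354 Hz.

13,354 Hz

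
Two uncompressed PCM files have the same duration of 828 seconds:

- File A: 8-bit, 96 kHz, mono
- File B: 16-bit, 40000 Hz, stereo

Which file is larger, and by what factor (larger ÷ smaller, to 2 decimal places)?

File B, by a factor of 1.67

File A: 96,000 × 1 × 1 = 96,000 bytes/s.
File B: 40,000 × 2 × 2 = 160,000 bytes/s.
File B is larger; ratio = 132,480,000 / 79,488,000 = 1.67.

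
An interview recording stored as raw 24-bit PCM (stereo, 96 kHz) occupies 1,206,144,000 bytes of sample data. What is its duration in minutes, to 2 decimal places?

34.90 minutes

Byte rate = 96,000 × 3 × 2 = 576,000 bytes/s.
Duration = 1,206,144,000 / 576,000 = 2,094 s.
2,094 s / 60 = 34.90 minutes.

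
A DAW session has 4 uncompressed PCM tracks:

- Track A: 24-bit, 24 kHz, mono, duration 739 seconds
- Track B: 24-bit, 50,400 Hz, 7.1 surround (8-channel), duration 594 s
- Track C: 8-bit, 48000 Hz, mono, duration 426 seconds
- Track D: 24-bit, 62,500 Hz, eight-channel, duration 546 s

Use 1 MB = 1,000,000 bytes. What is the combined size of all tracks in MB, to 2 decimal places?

Track A: 24,000 × 739 × 3 × 1 = 53,208,000 bytes.
Track B: 50,400 × 594 × 3 × 8 = 718,502,400 bytes.
Track C: 48,000 × 426 × 1 × 1 = 20,448,000 bytes.
Track D: 62,500 × 546 × 3 × 8 = 819,000,000 bytes.
Total = 1,611,158,400 bytes = 1611.16 MB.

1611.16 MB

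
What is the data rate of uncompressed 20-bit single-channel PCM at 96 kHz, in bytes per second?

240,000 bytes/s

Bit rate = 96,000 × 20 × 1 = 1,920,000 bits/s.
1,920,000 / 8 = 240,000 bytes/s.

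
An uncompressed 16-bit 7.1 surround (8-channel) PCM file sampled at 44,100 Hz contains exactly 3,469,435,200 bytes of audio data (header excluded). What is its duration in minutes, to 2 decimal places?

81.95 minutes

Byte rate = 44,100 × 2 × 8 = 705,600 bytes/s.
Duration = 3,469,435,200 / 705,600 = 4,917 s.
4,917 s / 60 = 81.95 minutes.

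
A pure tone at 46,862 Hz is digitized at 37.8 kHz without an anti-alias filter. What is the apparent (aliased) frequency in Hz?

Nyquist = 37,800/2 = 18,900 Hz; 46,862 Hz exceeds it.
Alias = |46,862 − 1×37,800| = |46,862 − 37,800| = 9,062 Hz.

9,062 Hz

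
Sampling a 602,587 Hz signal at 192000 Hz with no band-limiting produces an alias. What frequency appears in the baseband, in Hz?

26,587 Hz

Nyquist = 192,000/2 = 96,000 Hz; 602,587 Hz exceeds it.
Alias = |602,587 − 3×192,000| = |602,587 − 576,000| = 26,587 Hz.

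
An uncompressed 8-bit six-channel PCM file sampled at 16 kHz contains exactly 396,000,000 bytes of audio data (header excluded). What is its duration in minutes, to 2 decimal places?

68.75 minutes

Byte rate = 16,000 × 1 × 6 = 96,000 bytes/s.
Duration = 396,000,000 / 96,000 = 4,125 s.
4,125 s / 60 = 68.75 minutes.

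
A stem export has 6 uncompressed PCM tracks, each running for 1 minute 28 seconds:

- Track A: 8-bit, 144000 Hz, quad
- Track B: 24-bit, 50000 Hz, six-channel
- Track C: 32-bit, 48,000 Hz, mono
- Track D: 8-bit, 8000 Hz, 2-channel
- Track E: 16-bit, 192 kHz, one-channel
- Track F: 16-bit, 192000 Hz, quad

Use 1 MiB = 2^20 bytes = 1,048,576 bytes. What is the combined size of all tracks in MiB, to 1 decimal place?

302.5 MiB

1 minute 28 seconds = 88 s.
Track A: 144,000 × 88 × 1 × 4 = 50,688,000 bytes.
Track B: 50,000 × 88 × 3 × 6 = 79,200,000 bytes.
Track C: 48,000 × 88 × 4 × 1 = 16,896,000 bytes.
Track D: 8,000 × 88 × 1 × 2 = 1,408,000 bytes.
Track E: 192,000 × 88 × 2 × 1 = 33,792,000 bytes.
Track F: 192,000 × 88 × 2 × 4 = 135,168,000 bytes.
Total = 317,152,000 bytes = 302.5 MiB.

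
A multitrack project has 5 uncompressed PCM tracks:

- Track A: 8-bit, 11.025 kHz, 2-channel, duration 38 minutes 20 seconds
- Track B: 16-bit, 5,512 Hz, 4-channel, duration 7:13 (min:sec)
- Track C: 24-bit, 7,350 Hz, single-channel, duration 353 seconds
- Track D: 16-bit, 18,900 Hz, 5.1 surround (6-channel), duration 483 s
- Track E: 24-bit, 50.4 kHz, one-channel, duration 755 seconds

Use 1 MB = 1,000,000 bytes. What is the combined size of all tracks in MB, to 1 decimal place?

Track A: 38 minutes 20 seconds = 2,300 s; 11,025 × 2,300 × 1 × 2 = 50,715,000 bytes.
Track B: 7:13 (min:sec) = 433 s; 5,512 × 433 × 2 × 4 = 19,093,568 bytes.
Track C: 7,350 × 353 × 3 × 1 = 7,783,650 bytes.
Track D: 18,900 × 483 × 2 × 6 = 109,544,400 bytes.
Track E: 50,400 × 755 × 3 × 1 = 114,156,000 bytes.
Total = 301,292,618 bytes = 301.3 MB.

301.3 MB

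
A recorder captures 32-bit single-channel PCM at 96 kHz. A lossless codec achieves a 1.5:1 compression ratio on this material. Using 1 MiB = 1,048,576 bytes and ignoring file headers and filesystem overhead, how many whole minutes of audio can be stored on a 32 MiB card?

2 minutes

Uncompressed byte rate = 96,000 × 4 × 1 = 384,000 bytes/s.
After 1.5:1 compression, effective rate ≈ 256000 bytes/s.
Capacity = 32 × 1,048,576 = 33,554,432 bytes.
33,554,432 / effective rate ≈ 131.07 s → 2 minutes.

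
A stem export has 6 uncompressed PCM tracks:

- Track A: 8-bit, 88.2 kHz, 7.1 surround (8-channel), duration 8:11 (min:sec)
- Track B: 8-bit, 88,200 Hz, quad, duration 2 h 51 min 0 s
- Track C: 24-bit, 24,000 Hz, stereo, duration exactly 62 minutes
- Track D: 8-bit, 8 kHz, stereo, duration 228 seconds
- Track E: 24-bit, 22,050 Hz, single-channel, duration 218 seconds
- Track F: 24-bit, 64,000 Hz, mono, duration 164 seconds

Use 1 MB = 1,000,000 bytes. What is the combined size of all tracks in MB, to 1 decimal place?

Track A: 8:11 (min:sec) = 491 s; 88,200 × 491 × 1 × 8 = 346,449,600 bytes.
Track B: 2 h 51 min 0 s = 10,260 s; 88,200 × 10,260 × 1 × 4 = 3,619,728,000 bytes.
Track C: exactly 62 minutes = 3,720 s; 24,000 × 3,720 × 3 × 2 = 535,680,000 bytes.
Track D: 8,000 × 228 × 1 × 2 = 3,648,000 bytes.
Track E: 22,050 × 218 × 3 × 1 = 14,420,700 bytes.
Track F: 64,000 × 164 × 3 × 1 = 31,488,000 bytes.
Total = 4,551,414,300 bytes = 4551.4 MB.

4551.4 MB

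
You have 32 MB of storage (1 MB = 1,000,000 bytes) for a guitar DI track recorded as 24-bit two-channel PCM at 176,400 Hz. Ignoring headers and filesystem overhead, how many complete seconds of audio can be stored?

30 seconds

Uncompressed byte rate = 176,400 × 3 × 2 = 1,058,400 bytes/s.
Capacity = 32 × 1,000,000 = 32,000,000 bytes.
32,000,000 / 1,058,400 ≈ 30.23 s → 30 seconds.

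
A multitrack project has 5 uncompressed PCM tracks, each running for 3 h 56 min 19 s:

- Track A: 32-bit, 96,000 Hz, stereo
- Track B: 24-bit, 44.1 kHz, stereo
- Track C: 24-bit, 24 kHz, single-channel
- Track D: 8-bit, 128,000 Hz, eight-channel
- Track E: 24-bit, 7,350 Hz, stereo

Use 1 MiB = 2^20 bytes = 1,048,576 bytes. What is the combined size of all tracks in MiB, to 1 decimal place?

3 h 56 min 19 s = 14,179 s.
Track A: 96,000 × 14,179 × 4 × 2 = 10,889,472,000 bytes.
Track B: 44,100 × 14,179 × 3 × 2 = 3,751,763,400 bytes.
Track C: 24,000 × 14,179 × 3 × 1 = 1,020,888,000 bytes.
Track D: 128,000 × 14,179 × 1 × 8 = 14,519,296,000 bytes.
Track E: 7,350 × 14,179 × 3 × 2 = 625,293,900 bytes.
Total = 30,806,713,300 bytes = 29379.6 MiB.

29379.6 MiB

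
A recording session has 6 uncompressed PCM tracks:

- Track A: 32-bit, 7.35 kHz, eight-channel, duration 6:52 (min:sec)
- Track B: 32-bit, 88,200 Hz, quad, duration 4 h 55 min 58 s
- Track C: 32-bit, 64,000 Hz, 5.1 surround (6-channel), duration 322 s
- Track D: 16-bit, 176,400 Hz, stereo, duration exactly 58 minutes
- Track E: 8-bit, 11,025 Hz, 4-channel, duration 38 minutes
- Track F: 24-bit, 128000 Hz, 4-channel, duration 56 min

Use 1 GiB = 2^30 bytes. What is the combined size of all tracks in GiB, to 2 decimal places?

31.08 GiB

Track A: 6:52 (min:sec) = 412 s; 7,350 × 412 × 4 × 8 = 96,902,400 bytes.
Track B: 4 h 55 min 58 s = 17,758 s; 88,200 × 17,758 × 4 × 4 = 25,060,089,600 bytes.
Track C: 64,000 × 322 × 4 × 6 = 494,592,000 bytes.
Track D: exactly 58 minutes = 3,480 s; 176,400 × 3,480 × 2 × 2 = 2,455,488,000 bytes.
Track E: 38 minutes = 2,280 s; 11,025 × 2,280 × 1 × 4 = 100,548,000 bytes.
Track F: 56 min = 3,360 s; 128,000 × 3,360 × 3 × 4 = 5,160,960,000 bytes.
Total = 33,368,580,000 bytes = 31.08 GiB.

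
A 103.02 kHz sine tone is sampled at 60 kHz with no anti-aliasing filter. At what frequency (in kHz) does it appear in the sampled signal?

Nyquist = 60,000/2 = 30,000 Hz; 103,020 Hz exceeds it.
Alias = |103,020 − 2×60,000| = |103,020 − 120,000| = 16,980 Hz = 16.98 kHz.

16.98 kHz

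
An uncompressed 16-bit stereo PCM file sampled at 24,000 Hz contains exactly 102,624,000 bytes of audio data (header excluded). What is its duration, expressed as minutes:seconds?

17:49

Byte rate = 24,000 × 2 × 2 = 96,000 bytes/s.
Duration = 102,624,000 / 96,000 = 1,069 s.
1,069 s = 17:49.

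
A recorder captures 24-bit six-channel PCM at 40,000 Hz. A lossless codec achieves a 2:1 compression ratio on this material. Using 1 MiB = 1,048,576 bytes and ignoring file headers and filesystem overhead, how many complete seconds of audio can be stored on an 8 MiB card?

Uncompressed byte rate = 40,000 × 3 × 6 = 720,000 bytes/s.
After 2:1 compression, effective rate ≈ 360000 bytes/s.
Capacity = 8 × 1,048,576 = 8,388,608 bytes.
8,388,608 / effective rate ≈ 23.3 s → 23 seconds.

23 seconds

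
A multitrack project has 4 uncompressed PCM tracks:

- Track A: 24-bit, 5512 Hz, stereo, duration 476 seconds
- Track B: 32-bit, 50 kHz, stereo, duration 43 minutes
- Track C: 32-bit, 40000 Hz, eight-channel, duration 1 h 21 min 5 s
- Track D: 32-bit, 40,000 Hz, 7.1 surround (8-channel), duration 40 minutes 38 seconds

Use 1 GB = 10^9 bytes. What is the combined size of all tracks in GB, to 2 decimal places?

Track A: 5,512 × 476 × 3 × 2 = 15,742,272 bytes.
Track B: 43 minutes = 2,580 s; 50,000 × 2,580 × 4 × 2 = 1,032,000,000 bytes.
Track C: 1 h 21 min 5 s = 4,865 s; 40,000 × 4,865 × 4 × 8 = 6,227,200,000 bytes.
Track D: 40 minutes 38 seconds = 2,438 s; 40,000 × 2,438 × 4 × 8 = 3,120,640,000 bytes.
Total = 10,395,582,272 bytes = 10.40 GB.

10.40 GB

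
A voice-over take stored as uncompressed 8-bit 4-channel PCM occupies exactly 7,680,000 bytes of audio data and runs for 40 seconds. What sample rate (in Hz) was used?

48,000 Hz

Bytes = sample_rate × seconds × bytes_per_sample × channels.
sample_rate = 7,680,000 / (40 × 1 × 4) = 7,680,000 / 160 = 48,000 Hz.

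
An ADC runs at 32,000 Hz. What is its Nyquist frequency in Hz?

16,000 Hz

Nyquist frequency = sample rate / 2 = 32,000 / 2 = 16,000 Hz.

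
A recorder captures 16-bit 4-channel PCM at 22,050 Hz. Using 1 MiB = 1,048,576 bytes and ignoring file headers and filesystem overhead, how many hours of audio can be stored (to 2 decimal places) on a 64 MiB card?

Uncompressed byte rate = 22,050 × 2 × 4 = 176,400 bytes/s.
Capacity = 64 × 1,048,576 = 67,108,864 bytes.
67,108,864 / 176,400 ≈ 380.44 s → 0.11 hours.

0.11 hours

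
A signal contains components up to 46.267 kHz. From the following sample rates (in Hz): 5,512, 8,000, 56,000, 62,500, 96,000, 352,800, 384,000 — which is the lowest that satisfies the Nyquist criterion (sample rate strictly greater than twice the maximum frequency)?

96,000 Hz

Need sample rate > 2 × 46,267 = 92,534 Hz.
Lowest listed rate above 92,534 Hz is 96,000 Hz.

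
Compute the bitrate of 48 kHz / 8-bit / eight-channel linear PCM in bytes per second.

384,000 bytes/s

Bit rate = 48,000 × 8 × 8 = 3,072,000 bits/s.
3,072,000 / 8 = 384,000 bytes/s.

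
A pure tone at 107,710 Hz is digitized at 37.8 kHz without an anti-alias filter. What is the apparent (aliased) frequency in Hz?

Nyquist = 37,800/2 = 18,900 Hz; 107,710 Hz exceeds it.
Alias = |107,710 − 3×37,800| = |107,710 − 113,400| = 5,690 Hz.

5,690 Hz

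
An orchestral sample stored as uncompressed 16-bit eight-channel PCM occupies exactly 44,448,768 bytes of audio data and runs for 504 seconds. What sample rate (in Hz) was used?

5,512 Hz

Bytes = sample_rate × seconds × bytes_per_sample × channels.
sample_rate = 44,448,768 / (504 × 2 × 8) = 44,448,768 / 8,064 = 5,512 Hz.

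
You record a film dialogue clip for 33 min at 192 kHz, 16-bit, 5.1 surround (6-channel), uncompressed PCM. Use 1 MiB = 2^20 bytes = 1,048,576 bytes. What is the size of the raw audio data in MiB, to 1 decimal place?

4350.6 MiB

Duration = 33 min = 1,980 s.
Bytes = 192,000 samples/s × 1,980 s × 2 bytes/sample × 6 ch = 4,561,920,000 bytes.
4,561,920,000 / 1,048,576 = 4350.6 MiB.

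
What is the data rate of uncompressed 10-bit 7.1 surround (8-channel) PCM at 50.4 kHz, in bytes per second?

504,000 bytes/s

Bit rate = 50,400 × 10 × 8 = 4,032,000 bits/s.
4,032,000 / 8 = 504,000 bytes/s.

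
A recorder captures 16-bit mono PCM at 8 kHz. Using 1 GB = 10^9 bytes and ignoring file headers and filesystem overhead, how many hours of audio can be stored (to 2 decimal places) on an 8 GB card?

Uncompressed byte rate = 8,000 × 2 × 1 = 16,000 bytes/s.
Capacity = 8 × 1,000,000,000 = 8,000,000,000 bytes.
8,000,000,000 / 16,000 ≈ 500000 s → 138.89 hours.

138.89 hours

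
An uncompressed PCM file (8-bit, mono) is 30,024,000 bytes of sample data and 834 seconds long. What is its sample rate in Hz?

Bytes = sample_rate × seconds × bytes_per_sample × channels.
sample_rate = 30,024,000 / (834 × 1 × 1) = 30,024,000 / 834 = 36,000 Hz.

36,000 Hz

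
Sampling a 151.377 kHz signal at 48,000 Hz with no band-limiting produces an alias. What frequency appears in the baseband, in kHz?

Nyquist = 48,000/2 = 24,000 Hz; 151,377 Hz exceeds it.
Alias = |151,377 − 3×48,000| = |151,377 − 144,000| = 7,377 Hz = 7.377 kHz.

7.377 kHz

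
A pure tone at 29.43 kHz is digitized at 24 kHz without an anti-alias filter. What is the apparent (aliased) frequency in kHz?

5.43 kHz

Nyquist = 24,000/2 = 12,000 Hz; 29,430 Hz exceeds it.
Alias = |29,430 − 1×24,000| = |29,430 − 24,000| = 5,430 Hz = 5.43 kHz.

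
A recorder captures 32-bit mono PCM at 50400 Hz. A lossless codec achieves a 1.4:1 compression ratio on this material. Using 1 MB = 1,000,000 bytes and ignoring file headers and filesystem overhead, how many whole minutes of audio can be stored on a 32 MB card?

3 minutes

Uncompressed byte rate = 50,400 × 4 × 1 = 201,600 bytes/s.
After 1.4:1 compression, effective rate ≈ 144000 bytes/s.
Capacity = 32 × 1,000,000 = 32,000,000 bytes.
32,000,000 / effective rate ≈ 222.22 s → 3 minutes.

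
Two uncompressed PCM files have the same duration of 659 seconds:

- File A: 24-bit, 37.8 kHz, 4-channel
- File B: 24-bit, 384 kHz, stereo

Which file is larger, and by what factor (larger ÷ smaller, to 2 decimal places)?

File A: 37,800 × 3 × 4 = 453,600 bytes/s.
File B: 384,000 × 3 × 2 = 2,304,000 bytes/s.
File B is larger; ratio = 1,518,336,000 / 298,922,400 = 5.08.

File B, by a factor of 5.08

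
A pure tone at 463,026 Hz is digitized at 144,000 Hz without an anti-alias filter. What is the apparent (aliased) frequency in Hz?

Nyquist = 144,000/2 = 72,000 Hz; 463,026 Hz exceeds it.
Alias = |463,026 − 3×144,000| = |463,026 − 432,000| = 31,026 Hz.

31,026 Hz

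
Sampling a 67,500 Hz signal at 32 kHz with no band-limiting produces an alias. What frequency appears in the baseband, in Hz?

3,500 Hz

Nyquist = 32,000/2 = 16,000 Hz; 67,500 Hz exceeds it.
Alias = |67,500 − 2×32,000| = |67,500 − 64,000| = 3,500 Hz.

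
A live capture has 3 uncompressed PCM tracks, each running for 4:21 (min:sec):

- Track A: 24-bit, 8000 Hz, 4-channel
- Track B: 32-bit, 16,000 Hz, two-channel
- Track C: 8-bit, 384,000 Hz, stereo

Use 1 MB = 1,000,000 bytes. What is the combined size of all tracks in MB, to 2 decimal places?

4:21 (min:sec) = 261 s.
Track A: 8,000 × 261 × 3 × 4 = 25,056,000 bytes.
Track B: 16,000 × 261 × 4 × 2 = 33,408,000 bytes.
Track C: 384,000 × 261 × 1 × 2 = 200,448,000 bytes.
Total = 258,912,000 bytes = 258.91 MB.

258.91 MB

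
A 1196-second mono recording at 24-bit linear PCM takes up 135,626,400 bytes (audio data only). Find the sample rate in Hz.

Bytes = sample_rate × seconds × bytes_per_sample × channels.
sample_rate = 135,626,400 / (1,196 × 3 × 1) = 135,626,400 / 3,588 = 37,800 Hz.

37,800 Hz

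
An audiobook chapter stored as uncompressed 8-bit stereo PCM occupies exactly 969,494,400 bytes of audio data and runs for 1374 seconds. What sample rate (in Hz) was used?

352,800 Hz

Bytes = sample_rate × seconds × bytes_per_sample × channels.
sample_rate = 969,494,400 / (1,374 × 1 × 2) = 969,494,400 / 2,748 = 352,800 Hz.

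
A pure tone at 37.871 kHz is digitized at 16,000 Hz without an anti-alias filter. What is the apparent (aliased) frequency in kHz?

Nyquist = 16,000/2 = 8,000 Hz; 37,871 Hz exceeds it.
Alias = |37,871 − 2×16,000| = |37,871 − 32,000| = 5,871 Hz = 5.871 kHz.

5.871 kHz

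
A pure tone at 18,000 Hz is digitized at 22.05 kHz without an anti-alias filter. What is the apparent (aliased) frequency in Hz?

4,050 Hz

Nyquist = 22,050/2 = 11,025 Hz; 18,000 Hz exceeds it.
Alias = |18,000 − 1×22,050| = |18,000 − 22,050| = 4,050 Hz.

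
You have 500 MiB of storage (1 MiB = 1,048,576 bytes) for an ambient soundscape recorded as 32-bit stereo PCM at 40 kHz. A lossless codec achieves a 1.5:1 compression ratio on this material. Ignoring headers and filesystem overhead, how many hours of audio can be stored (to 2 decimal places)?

0.68 hours

Uncompressed byte rate = 40,000 × 4 × 2 = 320,000 bytes/s.
After 1.5:1 compression, effective rate ≈ 213333.33 bytes/s.
Capacity = 500 × 1,048,576 = 524,288,000 bytes.
524,288,000 / effective rate ≈ 2457.6 s → 0.68 hours.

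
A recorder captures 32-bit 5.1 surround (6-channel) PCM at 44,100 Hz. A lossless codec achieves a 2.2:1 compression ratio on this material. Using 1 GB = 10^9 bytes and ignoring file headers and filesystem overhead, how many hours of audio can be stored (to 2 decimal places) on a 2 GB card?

1.15 hours

Uncompressed byte rate = 44,100 × 4 × 6 = 1,058,400 bytes/s.
After 2.2:1 compression, effective rate ≈ 481090.91 bytes/s.
Capacity = 2 × 1,000,000,000 = 2,000,000,000 bytes.
2,000,000,000 / effective rate ≈ 4157.22 s → 1.15 hours.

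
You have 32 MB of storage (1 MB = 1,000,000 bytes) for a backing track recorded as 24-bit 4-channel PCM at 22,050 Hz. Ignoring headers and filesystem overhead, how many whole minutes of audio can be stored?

Uncompressed byte rate = 22,050 × 3 × 4 = 264,600 bytes/s.
Capacity = 32 × 1,000,000 = 32,000,000 bytes.
32,000,000 / 264,600 ≈ 120.94 s → 2 minutes.

2 minutes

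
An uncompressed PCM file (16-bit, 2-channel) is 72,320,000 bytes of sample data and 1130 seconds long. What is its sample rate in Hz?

16,000 Hz

Bytes = sample_rate × seconds × bytes_per_sample × channels.
sample_rate = 72,320,000 / (1,130 × 2 × 2) = 72,320,000 / 4,520 = 16,000 Hz.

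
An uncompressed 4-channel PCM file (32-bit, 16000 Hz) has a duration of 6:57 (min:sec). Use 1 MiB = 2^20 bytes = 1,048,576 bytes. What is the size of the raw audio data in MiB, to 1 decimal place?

Duration = 6:57 (min:sec) = 417 s.
Bytes = 16,000 samples/s × 417 s × 4 bytes/sample × 4 ch = 106,752,000 bytes.
106,752,000 / 1,048,576 = 101.8 MiB.

101.8 MiB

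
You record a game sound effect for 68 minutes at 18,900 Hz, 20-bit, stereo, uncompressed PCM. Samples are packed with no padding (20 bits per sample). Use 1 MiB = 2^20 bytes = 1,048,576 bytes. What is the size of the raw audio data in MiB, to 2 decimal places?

Duration = 68 minutes = 4,080 s.
Bits = 18,900 × 4,080 × 20 × 2 = 3,084,480,000 bits = 385,560,000 bytes.
385,560,000 / 1,048,576 = 367.70 MiB.

367.70 MiB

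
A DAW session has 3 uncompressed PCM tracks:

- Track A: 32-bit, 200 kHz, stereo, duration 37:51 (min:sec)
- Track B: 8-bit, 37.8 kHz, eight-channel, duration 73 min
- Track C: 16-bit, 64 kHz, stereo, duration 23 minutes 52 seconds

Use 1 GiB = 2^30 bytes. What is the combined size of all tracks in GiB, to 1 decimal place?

5.0 GiB

Track A: 37:51 (min:sec) = 2,271 s; 200,000 × 2,271 × 4 × 2 = 3,633,600,000 bytes.
Track B: 73 min = 4,380 s; 37,800 × 4,380 × 1 × 8 = 1,324,512,000 bytes.
Track C: 23 minutes 52 seconds = 1,432 s; 64,000 × 1,432 × 2 × 2 = 366,592,000 bytes.
Total = 5,324,704,000 bytes = 5.0 GiB.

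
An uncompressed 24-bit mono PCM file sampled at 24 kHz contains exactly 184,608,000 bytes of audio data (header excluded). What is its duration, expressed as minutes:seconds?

42:44

Byte rate = 24,000 × 3 × 1 = 72,000 bytes/s.
Duration = 184,608,000 / 72,000 = 2,564 s.
2,564 s = 42:44.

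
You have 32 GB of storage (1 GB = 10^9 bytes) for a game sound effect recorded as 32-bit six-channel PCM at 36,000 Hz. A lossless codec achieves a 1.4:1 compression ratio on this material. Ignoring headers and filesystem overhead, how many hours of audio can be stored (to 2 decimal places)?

Uncompressed byte rate = 36,000 × 4 × 6 = 864,000 bytes/s.
After 1.4:1 compression, effective rate ≈ 617142.86 bytes/s.
Capacity = 32 × 1,000,000,000 = 32,000,000,000 bytes.
32,000,000,000 / effective rate ≈ 51851.85 s → 14.40 hours.

14.40 hours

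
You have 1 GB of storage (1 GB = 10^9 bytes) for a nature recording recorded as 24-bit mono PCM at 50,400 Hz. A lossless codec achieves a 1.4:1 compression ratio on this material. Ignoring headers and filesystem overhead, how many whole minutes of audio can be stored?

Uncompressed byte rate = 50,400 × 3 × 1 = 151,200 bytes/s.
After 1.4:1 compression, effective rate ≈ 108000 bytes/s.
Capacity = 1 × 1,000,000,000 = 1,000,000,000 bytes.
1,000,000,000 / effective rate ≈ 9259.26 s → 154 minutes.

154 minutes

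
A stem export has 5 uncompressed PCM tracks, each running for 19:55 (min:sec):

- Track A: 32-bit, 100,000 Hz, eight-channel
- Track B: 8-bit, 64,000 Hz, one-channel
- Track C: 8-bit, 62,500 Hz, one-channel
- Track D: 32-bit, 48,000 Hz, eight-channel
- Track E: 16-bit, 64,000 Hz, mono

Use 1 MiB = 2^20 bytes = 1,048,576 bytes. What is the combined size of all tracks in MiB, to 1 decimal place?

5687.4 MiB

19:55 (min:sec) = 1,195 s.
Track A: 100,000 × 1,195 × 4 × 8 = 3,824,000,000 bytes.
Track B: 64,000 × 1,195 × 1 × 1 = 76,480,000 bytes.
Track C: 62,500 × 1,195 × 1 × 1 = 74,687,500 bytes.
Track D: 48,000 × 1,195 × 4 × 8 = 1,835,520,000 bytes.
Track E: 64,000 × 1,195 × 2 × 1 = 152,960,000 bytes.
Total = 5,963,647,500 bytes = 5687.4 MiB.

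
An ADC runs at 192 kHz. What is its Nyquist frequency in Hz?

Nyquist frequency = sample rate / 2 = 192,000 / 2 = 96,000 Hz.

96,000 Hz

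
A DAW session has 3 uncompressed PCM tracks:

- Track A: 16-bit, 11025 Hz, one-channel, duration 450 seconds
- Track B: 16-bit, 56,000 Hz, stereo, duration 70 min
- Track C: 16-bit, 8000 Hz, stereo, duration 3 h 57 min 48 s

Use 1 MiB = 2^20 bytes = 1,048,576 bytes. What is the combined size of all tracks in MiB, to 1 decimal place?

1342.1 MiB

Track A: 11,025 × 450 × 2 × 1 = 9,922,500 bytes.
Track B: 70 min = 4,200 s; 56,000 × 4,200 × 2 × 2 = 940,800,000 bytes.
Track C: 3 h 57 min 48 s = 14,268 s; 8,000 × 14,268 × 2 × 2 = 456,576,000 bytes.
Total = 1,407,298,500 bytes = 1342.1 MiB.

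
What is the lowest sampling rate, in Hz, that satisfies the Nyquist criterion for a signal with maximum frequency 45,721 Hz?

Minimum sample rate = 2 × 45,721 Hz = 91,442 Hz.

91,442 Hz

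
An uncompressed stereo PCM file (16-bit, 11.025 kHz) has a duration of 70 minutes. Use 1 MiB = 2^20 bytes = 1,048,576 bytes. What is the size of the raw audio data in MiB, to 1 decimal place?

Duration = 70 minutes = 4,200 s.
Bytes = 11,025 samples/s × 4,200 s × 2 bytes/sample × 2 ch = 185,220,000 bytes.
185,220,000 / 1,048,576 = 176.6 MiB.

176.6 MiB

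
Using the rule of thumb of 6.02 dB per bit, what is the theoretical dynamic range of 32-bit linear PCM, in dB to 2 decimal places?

32 × 6.02 = 192.64 dB.

192.64 dB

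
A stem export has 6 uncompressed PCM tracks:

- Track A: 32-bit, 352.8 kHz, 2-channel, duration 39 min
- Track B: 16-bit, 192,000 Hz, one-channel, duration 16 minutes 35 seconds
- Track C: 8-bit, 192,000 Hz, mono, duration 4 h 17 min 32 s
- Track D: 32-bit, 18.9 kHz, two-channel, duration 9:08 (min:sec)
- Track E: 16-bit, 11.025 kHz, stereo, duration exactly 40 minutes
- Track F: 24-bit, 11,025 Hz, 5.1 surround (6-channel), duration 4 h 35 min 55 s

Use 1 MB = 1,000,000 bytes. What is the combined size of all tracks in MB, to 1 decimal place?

Track A: 39 min = 2,340 s; 352,800 × 2,340 × 4 × 2 = 6,604,416,000 bytes.
Track B: 16 minutes 35 seconds = 995 s; 192,000 × 995 × 2 × 1 = 382,080,000 bytes.
Track C: 4 h 17 min 32 s = 15,452 s; 192,000 × 15,452 × 1 × 1 = 2,966,784,000 bytes.
Track D: 9:08 (min:sec) = 548 s; 18,900 × 548 × 4 × 2 = 82,857,600 bytes.
Track E: exactly 40 minutes = 2,400 s; 11,025 × 2,400 × 2 × 2 = 105,840,000 bytes.
Track F: 4 h 35 min 55 s = 16,555 s; 11,025 × 16,555 × 3 × 6 = 3,285,339,750 bytes.
Total = 13,427,317,350 bytes = 13427.3 MB.

13427.3 MB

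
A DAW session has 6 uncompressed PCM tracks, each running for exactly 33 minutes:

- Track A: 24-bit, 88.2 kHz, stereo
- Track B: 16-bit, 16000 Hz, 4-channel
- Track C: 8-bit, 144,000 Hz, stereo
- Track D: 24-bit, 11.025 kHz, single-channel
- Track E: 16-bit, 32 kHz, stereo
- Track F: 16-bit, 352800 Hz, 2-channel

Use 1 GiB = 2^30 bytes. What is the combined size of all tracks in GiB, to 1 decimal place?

exactly 33 minutes = 1,980 s.
Track A: 88,200 × 1,980 × 3 × 2 = 1,047,816,000 bytes.
Track B: 16,000 × 1,980 × 2 × 4 = 253,440,000 bytes.
Track C: 144,000 × 1,980 × 1 × 2 = 570,240,000 bytes.
Track D: 11,025 × 1,980 × 3 × 1 = 65,488,500 bytes.
Track E: 32,000 × 1,980 × 2 × 2 = 253,440,000 bytes.
Track F: 352,800 × 1,980 × 2 × 2 = 2,794,176,000 bytes.
Total = 4,984,600,500 bytes = 4.6 GiB.

4.6 GiB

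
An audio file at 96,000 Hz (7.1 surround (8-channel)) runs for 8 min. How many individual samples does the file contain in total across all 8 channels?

8 min = 480 s.
96,000 × 480 s × 8 ch = 368,640,000 samples.

368,640,000 samples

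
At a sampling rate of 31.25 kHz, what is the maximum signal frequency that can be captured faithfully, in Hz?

Nyquist frequency = sample rate / 2 = 31,250 / 2 = 15,625 Hz.

15,625 Hz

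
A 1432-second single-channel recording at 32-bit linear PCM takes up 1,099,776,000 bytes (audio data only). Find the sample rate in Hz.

Bytes = sample_rate × seconds × bytes_per_sample × channels.
sample_rate = 1,099,776,000 / (1,432 × 4 × 1) = 1,099,776,000 / 5,728 = 192,000 Hz.

192,000 Hz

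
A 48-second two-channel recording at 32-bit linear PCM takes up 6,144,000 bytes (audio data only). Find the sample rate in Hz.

Bytes = sample_rate × seconds × bytes_per_sample × channels.
sample_rate = 6,144,000 / (48 × 4 × 2) = 6,144,000 / 384 = 16,000 Hz.

16,000 Hz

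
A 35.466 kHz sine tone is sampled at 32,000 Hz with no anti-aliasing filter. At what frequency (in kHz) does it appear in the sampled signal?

3.466 kHz

Nyquist = 32,000/2 = 16,000 Hz; 35,466 Hz exceeds it.
Alias = |35,466 − 1×32,000| = |35,466 − 32,000| = 3,466 Hz = 3.466 kHz.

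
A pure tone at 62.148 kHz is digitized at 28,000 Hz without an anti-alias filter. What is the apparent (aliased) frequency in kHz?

6.148 kHz

Nyquist = 28,000/2 = 14,000 Hz; 62,148 Hz exceeds it.
Alias = |62,148 − 2×28,000| = |62,148 − 56,000| = 6,148 Hz = 6.148 kHz.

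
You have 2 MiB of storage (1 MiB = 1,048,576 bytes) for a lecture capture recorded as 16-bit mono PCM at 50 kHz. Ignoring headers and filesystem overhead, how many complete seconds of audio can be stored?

Uncompressed byte rate = 50,000 × 2 × 1 = 100,000 bytes/s.
Capacity = 2 × 1,048,576 = 2,097,152 bytes.
2,097,152 / 100,000 ≈ 20.97 s → 20 seconds.

20 seconds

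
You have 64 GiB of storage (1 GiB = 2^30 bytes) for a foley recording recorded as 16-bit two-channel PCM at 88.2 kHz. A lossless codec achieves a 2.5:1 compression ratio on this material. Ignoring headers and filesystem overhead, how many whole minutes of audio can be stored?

Uncompressed byte rate = 88,200 × 2 × 2 = 352,800 bytes/s.
After 2.5:1 compression, effective rate ≈ 141120 bytes/s.
Capacity = 64 × 1,073,741,824 = 68,719,476,736 bytes.
68,719,476,736 / effective rate ≈ 486957.74 s → 8,115 minutes.

8,115 minutes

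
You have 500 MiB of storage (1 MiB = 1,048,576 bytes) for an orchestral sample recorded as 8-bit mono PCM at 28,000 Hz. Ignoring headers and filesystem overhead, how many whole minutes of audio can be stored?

312 minutes

Uncompressed byte rate = 28,000 × 1 × 1 = 28,000 bytes/s.
Capacity = 500 × 1,048,576 = 524,288,000 bytes.
524,288,000 / 28,000 ≈ 18724.57 s → 312 minutes.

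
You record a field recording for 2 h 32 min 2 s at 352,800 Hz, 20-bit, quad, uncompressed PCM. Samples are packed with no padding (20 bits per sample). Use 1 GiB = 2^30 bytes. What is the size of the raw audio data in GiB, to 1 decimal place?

30.0 GiB

Duration = 2 h 32 min 2 s = 9,122 s.
Bits = 352,800 × 9,122 × 20 × 4 = 257,459,328,000 bits = 32,182,416,000 bytes.
32,182,416,000 / 1,073,741,824 = 30.0 GiB.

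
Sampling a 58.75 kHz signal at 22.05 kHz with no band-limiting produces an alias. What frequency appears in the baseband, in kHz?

Nyquist = 22,050/2 = 11,025 Hz; 58,750 Hz exceeds it.
Alias = |58,750 − 3×22,050| = |58,750 − 66,150| = 7,400 Hz = 7.4 kHz.

7.4 kHz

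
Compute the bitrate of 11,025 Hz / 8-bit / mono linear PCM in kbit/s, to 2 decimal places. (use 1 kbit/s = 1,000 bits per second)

Bit rate = 11,025 × 8 × 1 = 88,200 bits/s.
= 88.20 kbit/s.

88.20 kbit/s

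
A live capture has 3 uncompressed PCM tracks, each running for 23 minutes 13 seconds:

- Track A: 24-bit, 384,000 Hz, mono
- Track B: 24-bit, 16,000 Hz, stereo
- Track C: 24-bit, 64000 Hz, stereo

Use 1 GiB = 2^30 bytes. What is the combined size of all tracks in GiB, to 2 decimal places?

2.12 GiB

23 minutes 13 seconds = 1,393 s.
Track A: 384,000 × 1,393 × 3 × 1 = 1,604,736,000 bytes.
Track B: 16,000 × 1,393 × 3 × 2 = 133,728,000 bytes.
Track C: 64,000 × 1,393 × 3 × 2 = 534,912,000 bytes.
Total = 2,273,376,000 bytes = 2.12 GiB.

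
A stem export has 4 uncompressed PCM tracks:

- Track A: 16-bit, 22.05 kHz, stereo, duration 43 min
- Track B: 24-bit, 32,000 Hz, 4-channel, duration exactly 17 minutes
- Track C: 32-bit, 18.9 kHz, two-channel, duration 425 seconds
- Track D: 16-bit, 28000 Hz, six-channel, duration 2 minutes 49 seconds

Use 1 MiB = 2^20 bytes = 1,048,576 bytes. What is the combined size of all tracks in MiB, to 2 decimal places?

Track A: 43 min = 2,580 s; 22,050 × 2,580 × 2 × 2 = 227,556,000 bytes.
Track B: exactly 17 minutes = 1,020 s; 32,000 × 1,020 × 3 × 4 = 391,680,000 bytes.
Track C: 18,900 × 425 × 4 × 2 = 64,260,000 bytes.
Track D: 2 minutes 49 seconds = 169 s; 28,000 × 169 × 2 × 6 = 56,784,000 bytes.
Total = 740,280,000 bytes = 705.99 MiB.

705.99 MiB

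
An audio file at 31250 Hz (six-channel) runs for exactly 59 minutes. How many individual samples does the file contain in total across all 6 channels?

663,750,000 samples

exactly 59 minutes = 3,540 s.
31,250 × 3,540 s × 6 ch = 663,750,000 samples.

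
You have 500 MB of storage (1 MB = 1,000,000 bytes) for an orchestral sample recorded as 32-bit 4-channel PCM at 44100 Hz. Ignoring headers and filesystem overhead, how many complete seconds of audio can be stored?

Uncompressed byte rate = 44,100 × 4 × 4 = 705,600 bytes/s.
Capacity = 500 × 1,000,000 = 500,000,000 bytes.
500,000,000 / 705,600 ≈ 708.62 s → 708 seconds.

708 seconds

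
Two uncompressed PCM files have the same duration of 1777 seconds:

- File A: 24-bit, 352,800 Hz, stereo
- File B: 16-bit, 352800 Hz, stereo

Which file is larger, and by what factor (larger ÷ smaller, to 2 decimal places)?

File A: 352,800 × 3 × 2 = 2,116,800 bytes/s.
File B: 352,800 × 2 × 2 = 1,411,200 bytes/s.
File A is larger; ratio = 3,761,553,600 / 2,507,702,400 = 1.50.

File A, by a factor of 1.50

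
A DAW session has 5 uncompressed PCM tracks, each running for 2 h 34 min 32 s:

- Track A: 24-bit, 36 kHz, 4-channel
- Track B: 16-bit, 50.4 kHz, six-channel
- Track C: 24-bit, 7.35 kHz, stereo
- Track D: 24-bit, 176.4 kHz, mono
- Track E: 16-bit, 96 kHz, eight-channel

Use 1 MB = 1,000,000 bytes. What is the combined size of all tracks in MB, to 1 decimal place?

2 h 34 min 32 s = 9,272 s.
Track A: 36,000 × 9,272 × 3 × 4 = 4,005,504,000 bytes.
Track B: 50,400 × 9,272 × 2 × 6 = 5,607,705,600 bytes.
Track C: 7,350 × 9,272 × 3 × 2 = 408,895,200 bytes.
Track D: 176,400 × 9,272 × 3 × 1 = 4,906,742,400 bytes.
Track E: 96,000 × 9,272 × 2 × 8 = 14,241,792,000 bytes.
Total = 29,170,639,200 bytes = 29170.6 MB.

29170.6 MB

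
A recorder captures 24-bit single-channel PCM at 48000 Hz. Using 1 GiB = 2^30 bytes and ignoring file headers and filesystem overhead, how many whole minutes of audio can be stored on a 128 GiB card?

15,907 minutes

Uncompressed byte rate = 48,000 × 3 × 1 = 144,000 bytes/s.
Capacity = 128 × 1,073,741,824 = 137,438,953,472 bytes.
137,438,953,472 / 144,000 ≈ 954437.18 s → 15,907 minutes.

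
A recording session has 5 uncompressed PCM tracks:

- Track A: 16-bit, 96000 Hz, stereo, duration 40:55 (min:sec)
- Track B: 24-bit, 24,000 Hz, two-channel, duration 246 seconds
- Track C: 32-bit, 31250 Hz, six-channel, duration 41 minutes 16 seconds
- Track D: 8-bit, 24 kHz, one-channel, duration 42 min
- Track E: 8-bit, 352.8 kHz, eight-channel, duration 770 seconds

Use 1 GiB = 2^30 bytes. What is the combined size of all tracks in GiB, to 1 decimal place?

Track A: 40:55 (min:sec) = 2,455 s; 96,000 × 2,455 × 2 × 2 = 942,720,000 bytes.
Track B: 24,000 × 246 × 3 × 2 = 35,424,000 bytes.
Track C: 41 minutes 16 seconds = 2,476 s; 31,250 × 2,476 × 4 × 6 = 1,857,000,000 bytes.
Track D: 42 min = 2,520 s; 24,000 × 2,520 × 1 × 1 = 60,480,000 bytes.
Track E: 352,800 × 770 × 1 × 8 = 2,173,248,000 bytes.
Total = 5,068,872,000 bytes = 4.7 GiB.

4.7 GiB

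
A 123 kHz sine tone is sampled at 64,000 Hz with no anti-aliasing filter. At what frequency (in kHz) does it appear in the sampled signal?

Nyquist = 64,000/2 = 32,000 Hz; 123,000 Hz exceeds it.
Alias = |123,000 − 2×64,000| = |123,000 − 128,000| = 5,000 Hz = 5 kHz.

5 kHz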